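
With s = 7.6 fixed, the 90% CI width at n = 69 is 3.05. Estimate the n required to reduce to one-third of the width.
n ≈ 621

CI width ∝ 1/√n
To reduce width by factor 3, need √n to grow by 3 → need 3² = 9 times as many samples.

Current: n = 69, width = 3.05
New: n = 621, width ≈ 1.00

Width reduced by factor of 3.05/1.00 = 3.05.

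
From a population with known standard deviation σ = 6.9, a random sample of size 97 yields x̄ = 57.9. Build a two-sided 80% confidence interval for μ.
(57.00, 58.80)

z-interval (σ known):
z* = 1.282 for 80% confidence

Margin of error = z* · σ/√n = 1.282 · 6.9/√97 = 0.90

CI: (57.9 - 0.90, 57.9 + 0.90) = (57.00, 58.80)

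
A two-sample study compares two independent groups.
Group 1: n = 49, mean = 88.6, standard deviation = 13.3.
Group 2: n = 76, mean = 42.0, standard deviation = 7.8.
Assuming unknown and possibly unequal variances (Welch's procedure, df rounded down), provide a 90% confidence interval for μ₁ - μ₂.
(43.10, 50.10)

Difference: x̄₁ - x̄₂ = 46.60
SE = √(s₁²/n₁ + s₂²/n₂) = √(13.3²/49 + 7.8²/76) = 2.1001
df = 69.46 → 69 (Welch–Satterthwaite, rounded down)
t* = 1.667

CI: 46.60 ± 1.667 · 2.1001 = 46.60 ± 3.50 = (43.10, 50.10)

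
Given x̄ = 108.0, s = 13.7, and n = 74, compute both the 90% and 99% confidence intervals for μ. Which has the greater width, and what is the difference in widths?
99% CI is wider by 3.11

df = 73
90% CI: t* = 1.666, (105.35, 110.65), width = 2 · t* · s/√n = 5.31
99% CI: t* = 2.645, (103.79, 112.21), width = 2 · t* · s/√n = 8.42

The 99% CI is wider by 8.42 - 5.31 = 3.11.
Higher confidence requires a wider interval.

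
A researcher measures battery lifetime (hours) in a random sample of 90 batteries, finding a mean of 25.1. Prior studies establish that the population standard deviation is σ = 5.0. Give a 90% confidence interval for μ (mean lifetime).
(24.23, 25.97)

z-interval (σ known):
z* = 1.645 for 90% confidence

Margin of error = z* · σ/√n = 1.645 · 5.0/√90 = 0.87

CI: (25.1 - 0.87, 25.1 + 0.87) = (24.23, 25.97)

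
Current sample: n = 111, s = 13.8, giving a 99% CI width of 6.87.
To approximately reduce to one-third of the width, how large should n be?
n ≈ 999

CI width ∝ 1/√n
To reduce width by factor 3, need √n to grow by 3 → need 3² = 9 times as many samples.

Current: n = 111, width = 6.87
New: n = 999, width ≈ 2.25

Width reduced by factor of 6.87/2.25 = 3.05.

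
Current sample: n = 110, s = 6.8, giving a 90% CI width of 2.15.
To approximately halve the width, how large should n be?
n ≈ 440

CI width ∝ 1/√n
To reduce width by factor 2, need √n to grow by 2 → need 2² = 4 times as many samples.

Current: n = 110, width = 2.15
New: n = 440, width ≈ 1.07

Width reduced by factor of 2.15/1.07 = 2.01.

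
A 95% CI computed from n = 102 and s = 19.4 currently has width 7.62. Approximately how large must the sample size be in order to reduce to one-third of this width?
n ≈ 918

CI width ∝ 1/√n
To reduce width by factor 3, need √n to grow by 3 → need 3² = 9 times as many samples.

Current: n = 102, width = 7.62
New: n = 918, width ≈ 2.51

Width reduced by factor of 7.62/2.51 = 3.04.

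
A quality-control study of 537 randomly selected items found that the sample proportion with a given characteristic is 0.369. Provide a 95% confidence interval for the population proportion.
(0.328, 0.410)

Proportion CI:
SE = √(p̂(1-p̂)/n) = √(0.369 · 0.631 / 537) = 0.02082

z* = 1.960
Margin = z* · SE = 1.960 · 0.02082 = 0.0408

CI: 0.369 ± 0.0408 = (0.328, 0.410)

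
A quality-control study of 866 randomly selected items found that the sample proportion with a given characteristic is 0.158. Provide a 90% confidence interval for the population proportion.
(0.138, 0.178)

Proportion CI:
SE = √(p̂(1-p̂)/n) = √(0.158 · 0.842 / 866) = 0.01239

z* = 1.645
Margin = z* · SE = 1.645 · 0.01239 = 0.0204

CI: 0.158 ± 0.0204 = (0.138, 0.178)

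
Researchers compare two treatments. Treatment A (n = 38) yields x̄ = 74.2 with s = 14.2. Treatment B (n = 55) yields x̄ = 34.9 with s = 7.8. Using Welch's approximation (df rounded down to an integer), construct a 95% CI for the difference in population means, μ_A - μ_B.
(34.22, 44.38)

Difference: x̄₁ - x̄₂ = 39.30
SE = √(s₁²/n₁ + s₂²/n₂) = √(14.2²/38 + 7.8²/55) = 2.5323
df = 52.47 → 52 (Welch–Satterthwaite, rounded down)
t* = 2.007

CI: 39.30 ± 2.007 · 2.5323 = 39.30 ± 5.08 = (34.22, 44.38)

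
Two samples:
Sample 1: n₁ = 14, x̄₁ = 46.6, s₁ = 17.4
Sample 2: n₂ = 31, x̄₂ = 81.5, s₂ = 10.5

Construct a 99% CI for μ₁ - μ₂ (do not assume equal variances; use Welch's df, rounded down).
(-49.44, -20.36)

Difference: x̄₁ - x̄₂ = -34.90
SE = √(s₁²/n₁ + s₂²/n₂) = √(17.4²/14 + 10.5²/31) = 5.0182
df = 17.42 → 17 (Welch–Satterthwaite, rounded down)
t* = 2.898

CI: -34.90 ± 2.898 · 5.0182 = -34.90 ± 14.54 = (-49.44, -20.36)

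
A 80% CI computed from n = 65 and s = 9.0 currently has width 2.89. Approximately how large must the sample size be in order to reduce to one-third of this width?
n ≈ 585

CI width ∝ 1/√n
To reduce width by factor 3, need √n to grow by 3 → need 3² = 9 times as many samples.

Current: n = 65, width = 2.89
New: n = 585, width ≈ 0.95

Width reduced by factor of 2.89/0.95 = 3.04.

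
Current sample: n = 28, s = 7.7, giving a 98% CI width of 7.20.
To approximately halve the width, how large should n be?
n ≈ 112

CI width ∝ 1/√n
To reduce width by factor 2, need √n to grow by 2 → need 2² = 4 times as many samples.

Current: n = 28, width = 7.20
New: n = 112, width ≈ 3.43

Width reduced by factor of 7.20/3.43 = 2.10.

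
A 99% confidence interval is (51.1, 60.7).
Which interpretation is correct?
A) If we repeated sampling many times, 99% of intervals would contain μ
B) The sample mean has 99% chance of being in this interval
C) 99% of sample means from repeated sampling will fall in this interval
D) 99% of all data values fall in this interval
A

A) Correct — this is the frequentist long-run coverage interpretation.
B) Wrong — x̄ is observed and sits in the interval by construction.
C) Wrong — coverage applies to intervals containing μ, not to future x̄ values.
D) Wrong — a CI is about the parameter μ, not individual data values.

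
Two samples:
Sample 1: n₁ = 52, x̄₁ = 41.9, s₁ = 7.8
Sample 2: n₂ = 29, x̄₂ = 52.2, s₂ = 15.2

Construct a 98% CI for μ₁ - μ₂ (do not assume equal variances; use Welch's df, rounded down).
(-17.66, -2.94)

Difference: x̄₁ - x̄₂ = -10.30
SE = √(s₁²/n₁ + s₂²/n₂) = √(7.8²/52 + 15.2²/29) = 3.0227
df = 36.40 → 36 (Welch–Satterthwaite, rounded down)
t* = 2.434

CI: -10.30 ± 2.434 · 3.0227 = -10.30 ± 7.36 = (-17.66, -2.94)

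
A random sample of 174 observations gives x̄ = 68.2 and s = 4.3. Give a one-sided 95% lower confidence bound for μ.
μ ≥ 67.66

Lower bound (one-sided):
t* = 1.654 (one-sided for 95%)
Lower bound = x̄ - t* · s/√n = 68.2 - 1.654 · 4.3/√174 = 67.66

We are 95% confident that μ ≥ 67.66.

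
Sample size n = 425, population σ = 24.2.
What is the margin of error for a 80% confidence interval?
Margin of error = 1.50

Margin of error = z* · σ/√n
= 1.282 · 24.2/√425
= 1.282 · 24.2/20.6155
= 1.50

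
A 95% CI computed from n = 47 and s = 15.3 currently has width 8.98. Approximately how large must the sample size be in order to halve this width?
n ≈ 188

CI width ∝ 1/√n
To reduce width by factor 2, need √n to grow by 2 → need 2² = 4 times as many samples.

Current: n = 47, width = 8.98
New: n = 188, width ≈ 4.40

Width reduced by factor of 8.98/4.40 = 2.04.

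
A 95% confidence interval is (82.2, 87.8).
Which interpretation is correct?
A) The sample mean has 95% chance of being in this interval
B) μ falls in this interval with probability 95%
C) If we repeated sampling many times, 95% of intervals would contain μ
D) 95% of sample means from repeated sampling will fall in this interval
C

A) Wrong — x̄ is observed and sits in the interval by construction.
B) Wrong — μ is fixed; the randomness lives in the interval, not in μ.
C) Correct — this is the frequentist long-run coverage interpretation.
D) Wrong — coverage applies to intervals containing μ, not to future x̄ values.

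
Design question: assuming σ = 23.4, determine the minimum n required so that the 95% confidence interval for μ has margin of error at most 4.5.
n ≥ 104

For margin E ≤ 4.5:
n ≥ (z* · σ / E)²
n ≥ (1.960 · 23.4 / 4.5)²
n ≥ 103.88

Minimum n = 104 (rounding up)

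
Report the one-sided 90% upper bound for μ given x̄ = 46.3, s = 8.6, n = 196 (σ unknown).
μ ≤ 47.09

Upper bound (one-sided):
t* = 1.286 (one-sided for 90%)
Upper bound = x̄ + t* · s/√n = 46.3 + 1.286 · 8.6/√196 = 47.09

We are 90% confident that μ ≤ 47.09.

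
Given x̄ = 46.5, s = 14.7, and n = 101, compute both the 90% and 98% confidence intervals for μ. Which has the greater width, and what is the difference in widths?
98% CI is wider by 2.06

df = 100
90% CI: t* = 1.660, (44.07, 48.93), width = 2 · t* · s/√n = 4.86
98% CI: t* = 2.364, (43.04, 49.96), width = 2 · t* · s/√n = 6.92

The 98% CI is wider by 6.92 - 4.86 = 2.06.
Higher confidence requires a wider interval.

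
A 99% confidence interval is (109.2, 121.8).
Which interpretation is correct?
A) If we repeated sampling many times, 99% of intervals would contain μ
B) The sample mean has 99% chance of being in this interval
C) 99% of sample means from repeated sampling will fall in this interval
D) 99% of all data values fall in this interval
A

A) Correct — this is the frequentist long-run coverage interpretation.
B) Wrong — x̄ is observed and sits in the interval by construction.
C) Wrong — coverage applies to intervals containing μ, not to future x̄ values.
D) Wrong — a CI is about the parameter μ, not individual data values.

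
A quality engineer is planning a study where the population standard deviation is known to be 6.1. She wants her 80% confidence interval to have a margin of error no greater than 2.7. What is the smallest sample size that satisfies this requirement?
n ≥ 9

For margin E ≤ 2.7:
n ≥ (z* · σ / E)²
n ≥ (1.282 · 6.1 / 2.7)²
n ≥ 8.39

Minimum n = 9 (rounding up)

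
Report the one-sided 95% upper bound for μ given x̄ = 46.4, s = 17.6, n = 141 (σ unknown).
μ ≤ 48.85

Upper bound (one-sided):
t* = 1.656 (one-sided for 95%)
Upper bound = x̄ + t* · s/√n = 46.4 + 1.656 · 17.6/√141 = 48.85

We are 95% confident that μ ≤ 48.85.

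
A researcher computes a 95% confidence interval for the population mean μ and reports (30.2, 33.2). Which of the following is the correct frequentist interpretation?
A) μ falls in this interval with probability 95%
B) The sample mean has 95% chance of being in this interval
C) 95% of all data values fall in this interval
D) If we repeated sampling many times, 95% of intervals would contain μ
D

A) Wrong — μ is fixed; the randomness lives in the interval, not in μ.
B) Wrong — x̄ is observed and sits in the interval by construction.
C) Wrong — a CI is about the parameter μ, not individual data values.
D) Correct — this is the frequentist long-run coverage interpretation.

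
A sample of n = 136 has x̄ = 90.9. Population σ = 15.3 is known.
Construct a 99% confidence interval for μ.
(87.52, 94.28)

z-interval (σ known):
z* = 2.576 for 99% confidence

Margin of error = z* · σ/√n = 2.576 · 15.3/√136 = 3.38

CI: (90.9 - 3.38, 90.9 + 3.38) = (87.52, 94.28)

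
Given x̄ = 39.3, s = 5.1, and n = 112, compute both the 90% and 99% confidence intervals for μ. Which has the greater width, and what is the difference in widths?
99% CI is wider by 0.93

df = 111
90% CI: t* = 1.659, (38.50, 40.10), width = 2 · t* · s/√n = 1.60
99% CI: t* = 2.621, (38.04, 40.56), width = 2 · t* · s/√n = 2.53

The 99% CI is wider by 2.53 - 1.60 = 0.93.
Higher confidence requires a wider interval.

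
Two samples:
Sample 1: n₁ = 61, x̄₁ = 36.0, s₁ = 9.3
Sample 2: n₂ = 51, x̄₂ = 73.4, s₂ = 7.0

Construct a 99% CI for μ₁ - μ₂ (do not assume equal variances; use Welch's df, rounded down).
(-41.44, -33.36)

Difference: x̄₁ - x̄₂ = -37.40
SE = √(s₁²/n₁ + s₂²/n₂) = √(9.3²/61 + 7.0²/51) = 1.5423
df = 108.87 → 108 (Welch–Satterthwaite, rounded down)
t* = 2.622

CI: -37.40 ± 2.622 · 1.5423 = -37.40 ± 4.04 = (-41.44, -33.36)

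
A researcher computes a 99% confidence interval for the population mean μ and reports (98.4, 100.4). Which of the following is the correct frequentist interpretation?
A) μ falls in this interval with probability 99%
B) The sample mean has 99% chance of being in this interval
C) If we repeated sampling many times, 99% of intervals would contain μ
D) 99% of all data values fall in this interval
C

A) Wrong — μ is fixed; the randomness lives in the interval, not in μ.
B) Wrong — x̄ is observed and sits in the interval by construction.
C) Correct — this is the frequentist long-run coverage interpretation.
D) Wrong — a CI is about the parameter μ, not individual data values.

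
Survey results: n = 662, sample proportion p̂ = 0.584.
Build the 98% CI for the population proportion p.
(0.539, 0.629)

Proportion CI:
SE = √(p̂(1-p̂)/n) = √(0.584 · 0.416 / 662) = 0.01916

z* = 2.326
Margin = z* · SE = 2.326 · 0.01916 = 0.0446

CI: 0.584 ± 0.0446 = (0.539, 0.629)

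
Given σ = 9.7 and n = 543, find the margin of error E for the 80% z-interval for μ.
Margin of error = 0.53

Margin of error = z* · σ/√n
= 1.282 · 9.7/√543
= 1.282 · 9.7/23.3024
= 0.53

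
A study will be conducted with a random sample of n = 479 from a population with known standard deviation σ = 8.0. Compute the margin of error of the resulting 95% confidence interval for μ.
Margin of error = 0.72

Margin of error = z* · σ/√n
= 1.960 · 8.0/√479
= 1.960 · 8.0/21.8861
= 0.72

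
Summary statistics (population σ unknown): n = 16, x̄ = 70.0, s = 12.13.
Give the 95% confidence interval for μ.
(63.54, 76.46)

t-interval (σ unknown):
df = n - 1 = 15
t* = 2.131 for 95% confidence

Margin of error = t* · s/√n = 2.131 · 12.13/√16 = 6.46

CI: (63.54, 76.46)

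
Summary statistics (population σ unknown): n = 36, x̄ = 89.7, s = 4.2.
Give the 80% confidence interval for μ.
(88.79, 90.61)

t-interval (σ unknown):
df = n - 1 = 35
t* = 1.306 for 80% confidence

Margin of error = t* · s/√n = 1.306 · 4.2/√36 = 0.91

CI: (88.79, 90.61)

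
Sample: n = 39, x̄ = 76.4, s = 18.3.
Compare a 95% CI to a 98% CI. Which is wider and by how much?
98% CI is wider by 2.38

df = 38
95% CI: t* = 2.024, (70.47, 82.33), width = 2 · t* · s/√n = 11.86
98% CI: t* = 2.429, (69.28, 83.52), width = 2 · t* · s/√n = 14.24

The 98% CI is wider by 14.24 - 11.86 = 2.38.
Higher confidence requires a wider interval.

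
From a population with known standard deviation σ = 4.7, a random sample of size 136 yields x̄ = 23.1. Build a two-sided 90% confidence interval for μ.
(22.44, 23.76)

z-interval (σ known):
z* = 1.645 for 90% confidence

Margin of error = z* · σ/√n = 1.645 · 4.7/√136 = 0.66

CI: (23.1 - 0.66, 23.1 + 0.66) = (22.44, 23.76)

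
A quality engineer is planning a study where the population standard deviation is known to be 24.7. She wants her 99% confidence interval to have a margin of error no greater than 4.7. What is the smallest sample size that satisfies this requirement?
n ≥ 184

For margin E ≤ 4.7:
n ≥ (z* · σ / E)²
n ≥ (2.576 · 24.7 / 4.7)²
n ≥ 183.27

Minimum n = 184 (rounding up)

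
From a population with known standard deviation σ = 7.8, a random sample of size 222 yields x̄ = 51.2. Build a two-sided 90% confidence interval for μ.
(50.34, 52.06)

z-interval (σ known):
z* = 1.645 for 90% confidence

Margin of error = z* · σ/√n = 1.645 · 7.8/√222 = 0.86

CI: (51.2 - 0.86, 51.2 + 0.86) = (50.34, 52.06)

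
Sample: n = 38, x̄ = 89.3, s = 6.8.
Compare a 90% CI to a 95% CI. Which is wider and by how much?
95% CI is wider by 0.75

df = 37
90% CI: t* = 1.687, (87.44, 91.16), width = 2 · t* · s/√n = 3.72
95% CI: t* = 2.026, (87.07, 91.53), width = 2 · t* · s/√n = 4.47

The 95% CI is wider by 4.47 - 3.72 = 0.75.
Higher confidence requires a wider interval.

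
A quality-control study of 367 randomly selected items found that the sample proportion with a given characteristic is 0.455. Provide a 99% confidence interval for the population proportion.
(0.388, 0.522)

Proportion CI:
SE = √(p̂(1-p̂)/n) = √(0.455 · 0.545 / 367) = 0.02599

z* = 2.576
Margin = z* · SE = 2.576 · 0.02599 = 0.0670

CI: 0.455 ± 0.0670 = (0.388, 0.522)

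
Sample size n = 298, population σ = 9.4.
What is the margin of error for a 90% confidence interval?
Margin of error = 0.90

Margin of error = z* · σ/√n
= 1.645 · 9.4/√298
= 1.645 · 9.4/17.2627
= 0.90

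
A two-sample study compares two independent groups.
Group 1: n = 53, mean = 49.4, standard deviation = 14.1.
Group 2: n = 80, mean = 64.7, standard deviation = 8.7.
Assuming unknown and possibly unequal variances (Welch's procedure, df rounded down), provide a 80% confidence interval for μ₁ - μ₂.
(-18.10, -12.50)

Difference: x̄₁ - x̄₂ = -15.30
SE = √(s₁²/n₁ + s₂²/n₂) = √(14.1²/53 + 8.7²/80) = 2.1673
df = 78.26 → 78 (Welch–Satterthwaite, rounded down)
t* = 1.292

CI: -15.30 ± 1.292 · 2.1673 = -15.30 ± 2.80 = (-18.10, -12.50)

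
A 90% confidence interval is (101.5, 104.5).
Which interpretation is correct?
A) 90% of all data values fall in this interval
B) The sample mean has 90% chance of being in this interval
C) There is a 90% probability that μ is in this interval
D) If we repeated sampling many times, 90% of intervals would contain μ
D

A) Wrong — a CI is about the parameter μ, not individual data values.
B) Wrong — x̄ is observed and sits in the interval by construction.
C) Wrong — μ is fixed; the randomness lives in the interval, not in μ.
D) Correct — this is the frequentist long-run coverage interpretation.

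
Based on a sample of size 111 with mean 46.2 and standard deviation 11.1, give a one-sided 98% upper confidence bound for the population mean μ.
μ ≤ 48.39

Upper bound (one-sided):
t* = 2.078 (one-sided for 98%)
Upper bound = x̄ + t* · s/√n = 46.2 + 2.078 · 11.1/√111 = 48.39

We are 98% confident that μ ≤ 48.39.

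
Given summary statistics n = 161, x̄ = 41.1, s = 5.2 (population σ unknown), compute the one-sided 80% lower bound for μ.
μ ≥ 40.75

Lower bound (one-sided):
t* = 0.844 (one-sided for 80%)
Lower bound = x̄ - t* · s/√n = 41.1 - 0.844 · 5.2/√161 = 40.75

We are 80% confident that μ ≥ 40.75.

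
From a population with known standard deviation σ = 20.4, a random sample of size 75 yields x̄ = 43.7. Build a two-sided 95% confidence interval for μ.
(39.08, 48.32)

z-interval (σ known):
z* = 1.960 for 95% confidence

Margin of error = z* · σ/√n = 1.960 · 20.4/√75 = 4.62

CI: (43.7 - 4.62, 43.7 + 4.62) = (39.08, 48.32)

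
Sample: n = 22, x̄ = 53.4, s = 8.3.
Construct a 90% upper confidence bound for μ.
μ ≤ 55.74

Upper bound (one-sided):
t* = 1.323 (one-sided for 90%)
Upper bound = x̄ + t* · s/√n = 53.4 + 1.323 · 8.3/√22 = 55.74

We are 90% confident that μ ≤ 55.74.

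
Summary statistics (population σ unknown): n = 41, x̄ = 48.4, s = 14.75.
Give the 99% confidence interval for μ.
(42.17, 54.63)

t-interval (σ unknown):
df = n - 1 = 40
t* = 2.704 for 99% confidence

Margin of error = t* · s/√n = 2.704 · 14.75/√41 = 6.23

CI: (42.17, 54.63)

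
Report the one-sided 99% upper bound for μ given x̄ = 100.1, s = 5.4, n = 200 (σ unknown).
μ ≤ 101.00

Upper bound (one-sided):
t* = 2.345 (one-sided for 99%)
Upper bound = x̄ + t* · s/√n = 100.1 + 2.345 · 5.4/√200 = 101.00

We are 99% confident that μ ≤ 101.00.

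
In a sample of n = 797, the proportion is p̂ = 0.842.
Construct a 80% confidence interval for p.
(0.825, 0.859)

Proportion CI:
SE = √(p̂(1-p̂)/n) = √(0.842 · 0.158 / 797) = 0.01292

z* = 1.282
Margin = z* · SE = 1.282 · 0.01292 = 0.0166

CI: 0.842 ± 0.0166 = (0.825, 0.859)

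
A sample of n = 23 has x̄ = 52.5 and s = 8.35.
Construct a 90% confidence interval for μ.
(49.51, 55.49)

t-interval (σ unknown):
df = n - 1 = 22
t* = 1.717 for 90% confidence

Margin of error = t* · s/√n = 1.717 · 8.35/√23 = 2.99

CI: (49.51, 55.49)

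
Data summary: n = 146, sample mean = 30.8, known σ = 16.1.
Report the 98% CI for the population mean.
(27.70, 33.90)

z-interval (σ known):
z* = 2.326 for 98% confidence

Margin of error = z* · σ/√n = 2.326 · 16.1/√146 = 3.10

CI: (30.8 - 3.10, 30.8 + 3.10) = (27.70, 33.90)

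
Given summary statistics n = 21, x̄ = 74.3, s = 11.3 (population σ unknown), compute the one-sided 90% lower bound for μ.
μ ≥ 71.03

Lower bound (one-sided):
t* = 1.325 (one-sided for 90%)
Lower bound = x̄ - t* · s/√n = 74.3 - 1.325 · 11.3/√21 = 71.03

We are 90% confident that μ ≥ 71.03.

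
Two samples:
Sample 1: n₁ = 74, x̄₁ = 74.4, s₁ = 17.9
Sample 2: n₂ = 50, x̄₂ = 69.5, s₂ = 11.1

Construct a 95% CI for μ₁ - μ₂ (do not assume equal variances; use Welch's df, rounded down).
(-0.26, 10.06)

Difference: x̄₁ - x̄₂ = 4.90
SE = √(s₁²/n₁ + s₂²/n₂) = √(17.9²/74 + 11.1²/50) = 2.6065
df = 121.24 → 121 (Welch–Satterthwaite, rounded down)
t* = 1.980

CI: 4.90 ± 1.980 · 2.6065 = 4.90 ± 5.16 = (-0.26, 10.06)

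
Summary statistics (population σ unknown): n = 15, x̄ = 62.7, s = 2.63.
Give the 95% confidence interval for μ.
(61.24, 64.16)

t-interval (σ unknown):
df = n - 1 = 14
t* = 2.145 for 95% confidence

Margin of error = t* · s/√n = 2.145 · 2.63/√15 = 1.46

CI: (61.24, 64.16)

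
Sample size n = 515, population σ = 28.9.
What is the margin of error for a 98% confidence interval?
Margin of error = 2.96

Margin of error = z* · σ/√n
= 2.326 · 28.9/√515
= 2.326 · 28.9/22.6936
= 2.96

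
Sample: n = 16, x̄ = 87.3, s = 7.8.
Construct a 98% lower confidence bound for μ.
μ ≥ 82.91

Lower bound (one-sided):
t* = 2.249 (one-sided for 98%)
Lower bound = x̄ - t* · s/√n = 87.3 - 2.249 · 7.8/√16 = 82.91

We are 98% confident that μ ≥ 82.91.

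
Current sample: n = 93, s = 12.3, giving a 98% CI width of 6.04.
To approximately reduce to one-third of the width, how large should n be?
n ≈ 837

CI width ∝ 1/√n
To reduce width by factor 3, need √n to grow by 3 → need 3² = 9 times as many samples.

Current: n = 93, width = 6.04
New: n = 837, width ≈ 1.98

Width reduced by factor of 6.04/1.98 = 3.05.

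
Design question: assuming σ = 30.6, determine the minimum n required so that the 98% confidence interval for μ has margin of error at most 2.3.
n ≥ 958

For margin E ≤ 2.3:
n ≥ (z* · σ / E)²
n ≥ (2.326 · 30.6 / 2.3)²
n ≥ 957.65

Minimum n = 958 (rounding up)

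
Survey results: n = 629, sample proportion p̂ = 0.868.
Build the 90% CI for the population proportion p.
(0.846, 0.890)

Proportion CI:
SE = √(p̂(1-p̂)/n) = √(0.868 · 0.132 / 629) = 0.01350

z* = 1.645
Margin = z* · SE = 1.645 · 0.01350 = 0.0222

CI: 0.868 ± 0.0222 = (0.846, 0.890)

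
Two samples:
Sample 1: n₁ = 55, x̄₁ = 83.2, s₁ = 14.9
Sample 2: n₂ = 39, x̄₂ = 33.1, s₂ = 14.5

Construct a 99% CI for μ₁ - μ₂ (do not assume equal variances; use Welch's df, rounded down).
(42.01, 58.19)

Difference: x̄₁ - x̄₂ = 50.10
SE = √(s₁²/n₁ + s₂²/n₂) = √(14.9²/55 + 14.5²/39) = 3.0704
df = 83.33 → 83 (Welch–Satterthwaite, rounded down)
t* = 2.636

CI: 50.10 ± 2.636 · 3.0704 = 50.10 ± 8.09 = (42.01, 58.19)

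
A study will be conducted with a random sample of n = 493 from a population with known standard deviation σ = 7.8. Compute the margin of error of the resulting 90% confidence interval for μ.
Margin of error = 0.58

Margin of error = z* · σ/√n
= 1.645 · 7.8/√493
= 1.645 · 7.8/22.2036
= 0.58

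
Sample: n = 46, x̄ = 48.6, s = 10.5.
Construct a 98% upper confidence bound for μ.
μ ≤ 51.87

Upper bound (one-sided):
t* = 2.115 (one-sided for 98%)
Upper bound = x̄ + t* · s/√n = 48.6 + 2.115 · 10.5/√46 = 51.87

We are 98% confident that μ ≤ 51.87.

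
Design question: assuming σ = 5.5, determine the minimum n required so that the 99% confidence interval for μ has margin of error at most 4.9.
n ≥ 9

For margin E ≤ 4.9:
n ≥ (z* · σ / E)²
n ≥ (2.576 · 5.5 / 4.9)²
n ≥ 8.36

Minimum n = 9 (rounding up)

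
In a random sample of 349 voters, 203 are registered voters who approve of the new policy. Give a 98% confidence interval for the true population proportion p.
(0.520, 0.643)

Proportion CI:
p̂ = 203/349 = 0.58166
SE = √(p̂(1-p̂)/n) = √(0.58166 · 0.41834 / 349) = 0.02641

z* = 2.326
Margin = z* · SE = 2.326 · 0.02641 = 0.0614

CI: 0.58166 ± 0.0614 = (0.520, 0.643)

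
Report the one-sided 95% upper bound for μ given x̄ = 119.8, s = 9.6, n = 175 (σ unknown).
μ ≤ 121.00

Upper bound (one-sided):
t* = 1.654 (one-sided for 95%)
Upper bound = x̄ + t* · s/√n = 119.8 + 1.654 · 9.6/√175 = 121.00

We are 95% confident that μ ≤ 121.00.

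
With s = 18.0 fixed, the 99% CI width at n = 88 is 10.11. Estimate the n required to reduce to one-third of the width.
n ≈ 792

CI width ∝ 1/√n
To reduce width by factor 3, need √n to grow by 3 → need 3² = 9 times as many samples.

Current: n = 88, width = 10.11
New: n = 792, width ≈ 3.30

Width reduced by factor of 10.11/3.30 = 3.06.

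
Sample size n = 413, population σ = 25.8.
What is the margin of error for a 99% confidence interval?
Margin of error = 3.27

Margin of error = z* · σ/√n
= 2.576 · 25.8/√413
= 2.576 · 25.8/20.3224
= 3.27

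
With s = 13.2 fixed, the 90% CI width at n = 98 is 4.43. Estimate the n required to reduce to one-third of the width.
n ≈ 882

CI width ∝ 1/√n
To reduce width by factor 3, need √n to grow by 3 → need 3² = 9 times as many samples.

Current: n = 98, width = 4.43
New: n = 882, width ≈ 1.46

Width reduced by factor of 4.43/1.46 = 3.03.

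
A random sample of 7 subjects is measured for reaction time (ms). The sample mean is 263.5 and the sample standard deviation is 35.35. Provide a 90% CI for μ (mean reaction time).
(237.54, 289.46)

t-interval (σ unknown):
df = n - 1 = 6
t* = 1.943 for 90% confidence

Margin of error = t* · s/√n = 1.943 · 35.35/√7 = 25.96

CI: (237.54, 289.46)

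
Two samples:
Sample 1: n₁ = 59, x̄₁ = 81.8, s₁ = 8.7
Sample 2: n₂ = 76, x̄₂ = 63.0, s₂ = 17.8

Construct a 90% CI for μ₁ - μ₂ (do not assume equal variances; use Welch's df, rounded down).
(14.93, 22.67)

Difference: x̄₁ - x̄₂ = 18.80
SE = √(s₁²/n₁ + s₂²/n₂) = √(8.7²/59 + 17.8²/76) = 2.3349
df = 114.27 → 114 (Welch–Satterthwaite, rounded down)
t* = 1.658

CI: 18.80 ± 1.658 · 2.3349 = 18.80 ± 3.87 = (14.93, 22.67)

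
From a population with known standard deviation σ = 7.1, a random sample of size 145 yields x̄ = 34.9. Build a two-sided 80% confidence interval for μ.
(34.14, 35.66)

z-interval (σ known):
z* = 1.282 for 80% confidence

Margin of error = z* · σ/√n = 1.282 · 7.1/√145 = 0.76

CI: (34.9 - 0.76, 34.9 + 0.76) = (34.14, 35.66)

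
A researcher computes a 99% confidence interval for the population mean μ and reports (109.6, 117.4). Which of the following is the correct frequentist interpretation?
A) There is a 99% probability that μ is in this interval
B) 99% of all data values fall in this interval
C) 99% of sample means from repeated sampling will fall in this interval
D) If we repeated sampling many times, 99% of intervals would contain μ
D

A) Wrong — μ is fixed; the randomness lives in the interval, not in μ.
B) Wrong — a CI is about the parameter μ, not individual data values.
C) Wrong — coverage applies to intervals containing μ, not to future x̄ values.
D) Correct — this is the frequentist long-run coverage interpretation.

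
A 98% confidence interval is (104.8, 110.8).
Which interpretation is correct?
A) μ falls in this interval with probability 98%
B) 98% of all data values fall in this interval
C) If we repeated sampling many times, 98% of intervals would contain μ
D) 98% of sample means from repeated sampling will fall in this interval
C

A) Wrong — μ is fixed; the randomness lives in the interval, not in μ.
B) Wrong — a CI is about the parameter μ, not individual data values.
C) Correct — this is the frequentist long-run coverage interpretation.
D) Wrong — coverage applies to intervals containing μ, not to future x̄ values.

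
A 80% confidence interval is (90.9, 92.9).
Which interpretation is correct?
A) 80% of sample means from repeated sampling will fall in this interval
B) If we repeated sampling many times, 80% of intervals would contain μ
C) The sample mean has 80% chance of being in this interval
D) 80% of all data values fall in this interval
B

A) Wrong — coverage applies to intervals containing μ, not to future x̄ values.
B) Correct — this is the frequentist long-run coverage interpretation.
C) Wrong — x̄ is observed and sits in the interval by construction.
D) Wrong — a CI is about the parameter μ, not individual data values.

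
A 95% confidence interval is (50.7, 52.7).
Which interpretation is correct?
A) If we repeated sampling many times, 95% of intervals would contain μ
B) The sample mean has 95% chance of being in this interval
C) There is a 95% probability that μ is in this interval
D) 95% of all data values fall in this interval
A

A) Correct — this is the frequentist long-run coverage interpretation.
B) Wrong — x̄ is observed and sits in the interval by construction.
C) Wrong — μ is fixed; the randomness lives in the interval, not in μ.
D) Wrong — a CI is about the parameter μ, not individual data values.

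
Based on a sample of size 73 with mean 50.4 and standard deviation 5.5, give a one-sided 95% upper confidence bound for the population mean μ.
μ ≤ 51.47

Upper bound (one-sided):
t* = 1.666 (one-sided for 95%)
Upper bound = x̄ + t* · s/√n = 50.4 + 1.666 · 5.5/√73 = 51.47

We are 95% confident that μ ≤ 51.47.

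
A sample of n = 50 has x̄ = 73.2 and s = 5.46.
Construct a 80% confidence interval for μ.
(72.20, 74.20)

t-interval (σ unknown):
df = n - 1 = 49
t* = 1.299 for 80% confidence

Margin of error = t* · s/√n = 1.299 · 5.46/√50 = 1.00

CI: (72.20, 74.20)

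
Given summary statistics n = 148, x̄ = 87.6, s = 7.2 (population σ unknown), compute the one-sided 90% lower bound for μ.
μ ≥ 86.84

Lower bound (one-sided):
t* = 1.287 (one-sided for 90%)
Lower bound = x̄ - t* · s/√n = 87.6 - 1.287 · 7.2/√148 = 86.84

We are 90% confident that μ ≥ 86.84.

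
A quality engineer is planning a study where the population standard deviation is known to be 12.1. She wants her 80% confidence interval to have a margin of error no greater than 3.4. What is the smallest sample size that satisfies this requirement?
n ≥ 21

For margin E ≤ 3.4:
n ≥ (z* · σ / E)²
n ≥ (1.282 · 12.1 / 3.4)²
n ≥ 20.82

Minimum n = 21 (rounding up)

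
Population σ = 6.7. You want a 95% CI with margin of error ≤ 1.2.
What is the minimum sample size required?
n ≥ 120

For margin E ≤ 1.2:
n ≥ (z* · σ / E)²
n ≥ (1.960 · 6.7 / 1.2)²
n ≥ 119.76

Minimum n = 120 (rounding up)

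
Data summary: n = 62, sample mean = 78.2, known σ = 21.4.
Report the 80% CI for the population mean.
(74.72, 81.68)

z-interval (σ known):
z* = 1.282 for 80% confidence

Margin of error = z* · σ/√n = 1.282 · 21.4/√62 = 3.48

CI: (78.2 - 3.48, 78.2 + 3.48) = (74.72, 81.68)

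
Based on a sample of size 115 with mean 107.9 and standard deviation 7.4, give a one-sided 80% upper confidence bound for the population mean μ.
μ ≤ 108.48

Upper bound (one-sided):
t* = 0.845 (one-sided for 80%)
Upper bound = x̄ + t* · s/√n = 107.9 + 0.845 · 7.4/√115 = 108.48

We are 80% confident that μ ≤ 108.48.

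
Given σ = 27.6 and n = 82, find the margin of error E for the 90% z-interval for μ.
Margin of error = 5.01

Margin of error = z* · σ/√n
= 1.645 · 27.6/√82
= 1.645 · 27.6/9.0554
= 5.01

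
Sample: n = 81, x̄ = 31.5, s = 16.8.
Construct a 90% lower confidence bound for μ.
μ ≥ 29.09

Lower bound (one-sided):
t* = 1.292 (one-sided for 90%)
Lower bound = x̄ - t* · s/√n = 31.5 - 1.292 · 16.8/√81 = 29.09

We are 90% confident that μ ≥ 29.09.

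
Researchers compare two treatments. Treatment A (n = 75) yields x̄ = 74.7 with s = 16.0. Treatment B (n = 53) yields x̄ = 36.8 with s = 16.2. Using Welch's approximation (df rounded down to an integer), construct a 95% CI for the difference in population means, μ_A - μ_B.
(32.17, 43.63)

Difference: x̄₁ - x̄₂ = 37.90
SE = √(s₁²/n₁ + s₂²/n₂) = √(16.0²/75 + 16.2²/53) = 2.8922
df = 111.25 → 111 (Welch–Satterthwaite, rounded down)
t* = 1.982

CI: 37.90 ± 1.982 · 2.8922 = 37.90 ± 5.73 = (32.17, 43.63)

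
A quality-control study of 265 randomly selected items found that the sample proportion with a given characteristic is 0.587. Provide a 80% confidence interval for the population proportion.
(0.548, 0.626)

Proportion CI:
SE = √(p̂(1-p̂)/n) = √(0.587 · 0.413 / 265) = 0.03025

z* = 1.282
Margin = z* · SE = 1.282 · 0.03025 = 0.0388

CI: 0.587 ± 0.0388 = (0.548, 0.626)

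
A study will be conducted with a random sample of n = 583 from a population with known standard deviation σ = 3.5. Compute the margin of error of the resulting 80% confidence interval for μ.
Margin of error = 0.19

Margin of error = z* · σ/√n
= 1.282 · 3.5/√583
= 1.282 · 3.5/24.1454
= 0.19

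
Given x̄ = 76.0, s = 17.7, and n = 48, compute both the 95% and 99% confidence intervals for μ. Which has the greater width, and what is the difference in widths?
99% CI is wider by 3.44

df = 47
95% CI: t* = 2.012, (70.86, 81.14), width = 2 · t* · s/√n = 10.28
99% CI: t* = 2.685, (69.14, 82.86), width = 2 · t* · s/√n = 13.72

The 99% CI is wider by 13.72 - 10.28 = 3.44.
Higher confidence requires a wider interval.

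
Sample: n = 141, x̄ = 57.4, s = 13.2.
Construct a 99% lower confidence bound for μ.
μ ≥ 54.78

Lower bound (one-sided):
t* = 2.353 (one-sided for 99%)
Lower bound = x̄ - t* · s/√n = 57.4 - 2.353 · 13.2/√141 = 54.78

We are 99% confident that μ ≥ 54.78.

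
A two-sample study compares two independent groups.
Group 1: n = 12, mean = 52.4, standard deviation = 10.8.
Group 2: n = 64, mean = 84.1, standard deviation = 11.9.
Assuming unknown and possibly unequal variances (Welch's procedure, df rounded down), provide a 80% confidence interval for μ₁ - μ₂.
(-36.32, -27.08)

Difference: x̄₁ - x̄₂ = -31.70
SE = √(s₁²/n₁ + s₂²/n₂) = √(10.8²/12 + 11.9²/64) = 3.4544
df = 16.43 → 16 (Welch–Satterthwaite, rounded down)
t* = 1.337

CI: -31.70 ± 1.337 · 3.4544 = -31.70 ± 4.62 = (-36.32, -27.08)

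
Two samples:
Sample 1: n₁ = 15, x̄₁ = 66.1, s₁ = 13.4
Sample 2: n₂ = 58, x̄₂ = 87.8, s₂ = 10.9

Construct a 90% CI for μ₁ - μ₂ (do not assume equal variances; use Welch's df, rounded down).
(-28.17, -15.23)

Difference: x̄₁ - x̄₂ = -21.70
SE = √(s₁²/n₁ + s₂²/n₂) = √(13.4²/15 + 10.9²/58) = 3.7442
df = 19.06 → 19 (Welch–Satterthwaite, rounded down)
t* = 1.729

CI: -21.70 ± 1.729 · 3.7442 = -21.70 ± 6.47 = (-28.17, -15.23)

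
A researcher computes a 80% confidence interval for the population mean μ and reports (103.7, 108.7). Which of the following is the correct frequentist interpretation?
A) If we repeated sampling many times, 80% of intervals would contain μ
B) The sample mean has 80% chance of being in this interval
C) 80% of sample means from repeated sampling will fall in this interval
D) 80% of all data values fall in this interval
A

A) Correct — this is the frequentist long-run coverage interpretation.
B) Wrong — x̄ is observed and sits in the interval by construction.
C) Wrong — coverage applies to intervals containing μ, not to future x̄ values.
D) Wrong — a CI is about the parameter μ, not individual data values.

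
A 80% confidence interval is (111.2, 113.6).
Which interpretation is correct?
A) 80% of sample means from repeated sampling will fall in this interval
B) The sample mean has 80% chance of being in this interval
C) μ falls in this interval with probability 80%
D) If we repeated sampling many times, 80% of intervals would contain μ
D

A) Wrong — coverage applies to intervals containing μ, not to future x̄ values.
B) Wrong — x̄ is observed and sits in the interval by construction.
C) Wrong — μ is fixed; the randomness lives in the interval, not in μ.
D) Correct — this is the frequentist long-run coverage interpretation.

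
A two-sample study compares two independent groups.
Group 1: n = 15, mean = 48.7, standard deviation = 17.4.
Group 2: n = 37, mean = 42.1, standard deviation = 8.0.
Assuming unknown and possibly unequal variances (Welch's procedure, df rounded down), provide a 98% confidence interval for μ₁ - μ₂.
(-5.49, 18.69)

Difference: x̄₁ - x̄₂ = 6.60
SE = √(s₁²/n₁ + s₂²/n₂) = √(17.4²/15 + 8.0²/37) = 4.6812
df = 16.46 → 16 (Welch–Satterthwaite, rounded down)
t* = 2.583

CI: 6.60 ± 2.583 · 4.6812 = 6.60 ± 12.09 = (-5.49, 18.69)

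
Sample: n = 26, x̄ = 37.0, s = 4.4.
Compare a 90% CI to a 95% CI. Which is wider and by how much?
95% CI is wider by 0.61

df = 25
90% CI: t* = 1.708, (35.53, 38.47), width = 2 · t* · s/√n = 2.95
95% CI: t* = 2.060, (35.22, 38.78), width = 2 · t* · s/√n = 3.56

The 95% CI is wider by 3.56 - 2.95 = 0.61.
Higher confidence requires a wider interval.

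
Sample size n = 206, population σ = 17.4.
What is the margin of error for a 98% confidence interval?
Margin of error = 2.82

Margin of error = z* · σ/√n
= 2.326 · 17.4/√206
= 2.326 · 17.4/14.3527
= 2.82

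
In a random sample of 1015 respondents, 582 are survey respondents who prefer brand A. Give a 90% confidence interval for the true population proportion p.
(0.548, 0.599)

Proportion CI:
p̂ = 582/1015 = 0.57340
SE = √(p̂(1-p̂)/n) = √(0.57340 · 0.42660 / 1015) = 0.01552

z* = 1.645
Margin = z* · SE = 1.645 · 0.01552 = 0.0255

CI: 0.57340 ± 0.0255 = (0.548, 0.599)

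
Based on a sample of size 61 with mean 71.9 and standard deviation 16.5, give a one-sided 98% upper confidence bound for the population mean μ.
μ ≤ 76.33

Upper bound (one-sided):
t* = 2.099 (one-sided for 98%)
Upper bound = x̄ + t* · s/√n = 71.9 + 2.099 · 16.5/√61 = 76.33

We are 98% confident that μ ≤ 76.33.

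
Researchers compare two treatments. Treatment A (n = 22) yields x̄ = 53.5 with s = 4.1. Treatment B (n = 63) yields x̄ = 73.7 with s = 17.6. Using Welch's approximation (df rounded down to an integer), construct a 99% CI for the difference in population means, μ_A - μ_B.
(-26.49, -13.91)

Difference: x̄₁ - x̄₂ = -20.20
SE = √(s₁²/n₁ + s₂²/n₂) = √(4.1²/22 + 17.6²/63) = 2.3835
df = 77.26 → 77 (Welch–Satterthwaite, rounded down)
t* = 2.641

CI: -20.20 ± 2.641 · 2.3835 = -20.20 ± 6.29 = (-26.49, -13.91)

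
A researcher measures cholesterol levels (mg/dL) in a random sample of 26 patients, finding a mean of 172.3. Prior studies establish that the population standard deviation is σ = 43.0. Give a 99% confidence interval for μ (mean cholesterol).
(150.58, 194.02)

z-interval (σ known):
z* = 2.576 for 99% confidence

Margin of error = z* · σ/√n = 2.576 · 43.0/√26 = 21.72

CI: (172.3 - 21.72, 172.3 + 21.72) = (150.58, 194.02)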